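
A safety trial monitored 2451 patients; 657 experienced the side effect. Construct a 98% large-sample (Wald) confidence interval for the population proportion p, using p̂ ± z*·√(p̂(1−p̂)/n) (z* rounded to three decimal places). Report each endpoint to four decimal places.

(0.2472, 0.2889)

With x = 657 successes in n = 2451, p̂ = 0.26805.
SE = √(p̂(1−p̂)/n) = √(0.196201/2451) = 0.008947.
The 98% critical value is z* = 2.326.
Margin = 2.326·0.008947 = 0.02081.
CI: 0.26805 ± 0.02081 = (0.2472, 0.2889).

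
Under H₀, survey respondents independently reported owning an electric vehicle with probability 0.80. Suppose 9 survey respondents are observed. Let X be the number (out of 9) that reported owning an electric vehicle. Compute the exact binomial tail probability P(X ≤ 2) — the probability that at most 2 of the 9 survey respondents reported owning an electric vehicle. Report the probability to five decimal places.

P = 0.00031

X ~ Binomial(n=9, p=0.80).
P(X ≤ 2) = C(9,0)·0.80^0·0.20^9 + C(9,1)·0.80^1·0.20^8 + C(9,2)·0.80^2·0.20^7.
= 0.000001 + 0.000018 + 0.000295 = 0.00031.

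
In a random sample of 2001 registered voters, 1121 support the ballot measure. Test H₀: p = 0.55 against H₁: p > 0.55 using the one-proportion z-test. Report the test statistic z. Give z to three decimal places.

z = 0.919

p̂ = 1121/2001 = 0.56022.
SE₀ = √(0.55·0.45/2001) = 0.011122.
Test statistic: z = 0.01022/0.011122 = 0.919.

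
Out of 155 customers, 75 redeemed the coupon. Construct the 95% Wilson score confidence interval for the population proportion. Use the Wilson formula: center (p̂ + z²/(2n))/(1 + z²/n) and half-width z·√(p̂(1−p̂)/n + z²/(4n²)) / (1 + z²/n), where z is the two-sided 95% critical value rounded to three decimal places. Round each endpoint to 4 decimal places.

p̂ = 75/155 = 0.48387; z = 1.960, so z² = 3.841600.
Denominator 1 + z²/n = 1 + 3.841600/155 = 1.024785.
Center = (0.48387 + 0.012392)/1.024785 = 0.48426.
Radicand: p̂(1−p̂)/n + z²/(4n²) = 0.001611225 + 0.000039975 = 0.001651200.
Half-width = 1.960·√0.001651200/1.024785 = 0.07772.
CI: 0.48426 ± 0.07772 = (0.4065, 0.5620).

(0.4065, 0.5620)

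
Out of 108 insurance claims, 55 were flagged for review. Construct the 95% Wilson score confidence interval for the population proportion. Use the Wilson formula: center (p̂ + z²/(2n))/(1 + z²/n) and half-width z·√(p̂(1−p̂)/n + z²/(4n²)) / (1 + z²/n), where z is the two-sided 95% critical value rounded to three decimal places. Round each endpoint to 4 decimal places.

Here p̂ = 55/108 = 0.50926 and z = 1.960 (z² = 3.841600).
1 + z²/n = 1.035570.
Adjusted center: (0.50926 + z²/(2n))/1.035570 = 0.50894.
Radicand: p̂(1−p̂)/n + z²/(4n²) = 0.002314021 + 0.000082339 = 0.002396360.
Half-width = 1.960·√0.002396360/1.035570 = 0.09265.
Interval: 0.50894 ± 0.09265 → (0.4163, 0.6016).

(0.4163, 0.6016)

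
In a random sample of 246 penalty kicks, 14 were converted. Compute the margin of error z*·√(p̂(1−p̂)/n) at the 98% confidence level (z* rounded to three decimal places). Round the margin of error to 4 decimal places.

With x = 14 successes in n = 246, p̂ = 0.05691.
SE(p̂) = √(0.05691·0.94309/246) = 0.014771.
For 98% confidence, z* = 2.326.
Margin of error = z*·SE = 2.326 × 0.014771 = 0.0344.

ME = 0.0344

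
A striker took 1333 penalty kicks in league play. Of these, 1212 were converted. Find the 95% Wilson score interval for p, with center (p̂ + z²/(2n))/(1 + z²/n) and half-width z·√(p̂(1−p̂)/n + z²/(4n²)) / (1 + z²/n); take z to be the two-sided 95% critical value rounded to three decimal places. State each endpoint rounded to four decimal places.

(0.8926, 0.9235)

p̂ = 1212/1333 = 0.90923; z = 1.960, so z² = 3.841600.
1 + z²/n = 1.002882.
Adjusted center: (0.90923 + z²/(2n))/1.002882 = 0.90805.
Radicand: p̂(1−p̂)/n + z²/(4n²) = 0.000061915 + 0.000000540 = 0.000062455.
Half-width = z·√(radicand)/denom = 1.960·0.007903/1.002882 = 0.01545.
Interval: 0.90805 ± 0.01545 → (0.8926, 0.9235).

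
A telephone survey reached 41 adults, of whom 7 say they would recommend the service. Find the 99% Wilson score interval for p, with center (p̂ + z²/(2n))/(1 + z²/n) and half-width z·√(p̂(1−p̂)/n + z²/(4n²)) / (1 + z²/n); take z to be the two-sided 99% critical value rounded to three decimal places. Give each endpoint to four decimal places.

(0.0689, 0.3643)

Here p̂ = 7/41 = 0.17073 and z = 2.576 (z² = 6.635776).
1 + z²/n = 1.161848.
Center = (0.17073 + 0.080924)/1.161848 = 0.21660.
Radicand: p̂(1−p̂)/n + z²/(4n²) = 0.003453229 + 0.000986879 = 0.004440108.
Half-width = z·√(radicand)/denom = 2.576·0.066634/1.161848 = 0.14774.
So the interval runs from 0.0689 to 0.3643.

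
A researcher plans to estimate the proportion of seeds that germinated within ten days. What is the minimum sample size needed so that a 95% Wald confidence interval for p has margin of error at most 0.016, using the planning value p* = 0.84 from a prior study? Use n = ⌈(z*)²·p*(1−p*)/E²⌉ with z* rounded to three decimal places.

n = 2017

The 95% critical value is z* = 1.960.
p*(1−p*) = 0.84·0.16 = 0.1344.
Required n before rounding: 3.841600 × 0.1344 / 0.016² = 2016.840.
⌈2016.840⌉ = 2017.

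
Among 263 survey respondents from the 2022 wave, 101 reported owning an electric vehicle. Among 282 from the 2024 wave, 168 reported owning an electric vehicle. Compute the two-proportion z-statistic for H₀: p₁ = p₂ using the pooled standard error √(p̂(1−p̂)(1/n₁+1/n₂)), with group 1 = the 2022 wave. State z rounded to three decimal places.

p̂₁ = 101/263 = 0.38403, p̂₂ = 168/282 = 0.59574.
Pooled p̂ = (101+168)/(263+282) = 269/545 = 0.49358.
SE = √[p̂(1−p̂)(1/n₁+1/n₂)] = √[0.49358·0.50642·(1/263+1/282)] ≈ 0.042858.
z = (p̂₁ − p̂₂)/SE = (0.38403 − 0.59574)/0.042858 = -0.21171/0.042858 = -4.940.

z = -4.940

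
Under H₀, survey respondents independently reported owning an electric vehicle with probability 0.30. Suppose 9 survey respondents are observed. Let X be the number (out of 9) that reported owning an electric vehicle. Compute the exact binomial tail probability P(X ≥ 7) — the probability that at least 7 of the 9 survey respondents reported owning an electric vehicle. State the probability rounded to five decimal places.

P = 0.00429

X ~ Binomial(n=9, p=0.30).
P(X ≥ 7) = C(9,7)·0.30^7·0.70^2 + C(9,8)·0.30^8·0.70^1 + C(9,9)·0.30^9·0.70^0.
= 0.003858 + 0.000413 + 0.000020 = 0.00429.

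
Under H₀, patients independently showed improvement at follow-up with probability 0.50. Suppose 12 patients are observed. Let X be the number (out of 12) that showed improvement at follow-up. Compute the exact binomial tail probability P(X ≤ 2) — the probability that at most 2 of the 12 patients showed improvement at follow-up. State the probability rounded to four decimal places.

P = 0.0193

X ~ Binomial(n=12, p=0.50).
P(X ≤ 2) = C(12,0)·0.50^0·0.50^12 + C(12,1)·0.50^1·0.50^11 + C(12,2)·0.50^2·0.50^10.
= 0.000244 + 0.002930 + 0.016113 = 0.0193.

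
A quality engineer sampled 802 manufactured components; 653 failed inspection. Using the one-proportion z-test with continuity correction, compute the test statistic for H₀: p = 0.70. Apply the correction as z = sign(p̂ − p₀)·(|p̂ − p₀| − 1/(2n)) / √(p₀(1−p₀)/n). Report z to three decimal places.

With x = 653 successes in n = 802, p̂ = 0.81421. p̂ − p₀ = 0.114214.
Continuity correction 1/(2n) = 1/1604 = 0.000623.
Corrected numerator: |0.114214| − 0.000623 = 0.113591.
SE₀ = √(0.70·0.30/802) = 0.016182.
z = +0.113591/0.016182 = 7.020.

z = 7.020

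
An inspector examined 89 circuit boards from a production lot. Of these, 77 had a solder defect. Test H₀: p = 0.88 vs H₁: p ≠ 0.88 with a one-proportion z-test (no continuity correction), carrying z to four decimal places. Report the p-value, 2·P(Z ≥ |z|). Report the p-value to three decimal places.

The sample proportion is 77/89 = 0.86517.
SE₀ = √(0.88·0.12/89) = 0.034446.
Test statistic (full precision, shown to 4 dp): z = (77/89 − 0.88)/SE₀ ≈ -0.4306.
From the standard normal, 2·P(Z ≥ |z|) = 0.667.

p-value = 0.667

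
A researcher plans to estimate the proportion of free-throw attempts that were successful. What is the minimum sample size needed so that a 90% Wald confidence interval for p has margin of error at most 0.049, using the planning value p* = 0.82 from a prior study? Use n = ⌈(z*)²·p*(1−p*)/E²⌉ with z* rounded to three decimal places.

z* = 1.645 at the 90% level.
p*(1−p*) = 0.82·0.18 = 0.1476.
(z*)²·p*(1−p*)/E² = 2.706025·0.1476/0.002401 = 166.351.
⌈166.351⌉ = 167.

n = 167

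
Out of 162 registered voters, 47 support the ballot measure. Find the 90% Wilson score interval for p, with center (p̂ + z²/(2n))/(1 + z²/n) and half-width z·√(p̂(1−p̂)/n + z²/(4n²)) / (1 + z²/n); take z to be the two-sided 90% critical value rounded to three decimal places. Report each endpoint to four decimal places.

p̂ = 47/162 = 0.29012; z = 1.645, so z² = 2.706025.
Denominator 1 + z²/n = 1 + 2.706025/162 = 1.016704.
Adjusted center: (0.29012 + z²/(2n))/1.016704 = 0.29357.
Radicand: p̂(1−p̂)/n + z²/(4n²) = 0.001271308 + 0.000025778 = 0.001297086.
Half-width = 1.645·√0.001297086/1.016704 = 0.05827.
Interval: 0.29357 ± 0.05827 → (0.2353, 0.3518).

(0.2353, 0.3518)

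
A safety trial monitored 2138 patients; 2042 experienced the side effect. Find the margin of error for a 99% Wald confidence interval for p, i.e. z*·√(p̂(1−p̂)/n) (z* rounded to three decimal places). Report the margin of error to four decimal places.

ME = 0.0115

With x = 2042 successes in n = 2138, p̂ = 0.95510.
SE(p̂) = √(0.95510·0.04490/2138) = 0.004479.
The 99% critical value is z* = 2.576.
So ME = 0.0115.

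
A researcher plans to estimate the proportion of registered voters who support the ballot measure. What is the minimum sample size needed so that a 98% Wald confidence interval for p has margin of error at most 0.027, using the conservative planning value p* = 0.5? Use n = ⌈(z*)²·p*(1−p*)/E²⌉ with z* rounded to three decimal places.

The 98% critical value is z* = 2.326.
p*(1−p*) = 0.2500.
(z*)²·p*(1−p*)/E² = 5.410276·0.2500/0.000729 = 1855.376.
Rounding up, n = 1856.

n = 1856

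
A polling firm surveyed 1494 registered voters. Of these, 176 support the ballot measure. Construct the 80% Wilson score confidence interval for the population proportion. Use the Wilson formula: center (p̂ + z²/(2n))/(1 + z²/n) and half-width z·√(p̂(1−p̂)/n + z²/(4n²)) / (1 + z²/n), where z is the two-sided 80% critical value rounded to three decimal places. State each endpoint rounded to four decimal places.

Here p̂ = 176/1494 = 0.11780 and z = 1.282 (z² = 1.643524).
Denominator 1 + z²/n = 1 + 1.643524/1494 = 1.001100.
Center = (0.11780 + 0.000550)/1.001100 = 0.11822.
Radicand: p̂(1−p̂)/n + z²/(4n²) = 0.000069563 + 0.000000184 = 0.000069747.
Half-width = z·√(radicand)/denom = 1.282·0.008351/1.001100 = 0.01069.
So the interval runs from 0.1075 to 0.1289.

(0.1075, 0.1289)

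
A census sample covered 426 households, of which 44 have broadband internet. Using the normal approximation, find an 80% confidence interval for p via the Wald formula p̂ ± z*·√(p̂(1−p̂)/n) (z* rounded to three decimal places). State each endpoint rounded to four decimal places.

(0.0844, 0.1222)

With x = 44 successes in n = 426, p̂ = 0.10329.
SE(p̂) = √(0.10329·0.89671/426) = 0.014745.
z* = 1.282 at the 80% level.
Margin of error: 1.282 × 0.014745 = 0.01890.
So the interval runs from 0.0844 to 0.1222.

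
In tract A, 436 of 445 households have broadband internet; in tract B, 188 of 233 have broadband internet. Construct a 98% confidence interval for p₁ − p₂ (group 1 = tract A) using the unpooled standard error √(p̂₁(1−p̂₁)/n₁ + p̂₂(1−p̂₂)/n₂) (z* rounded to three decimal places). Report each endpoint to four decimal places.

(0.1108, 0.2350)

p̂₁ = 0.97978, p̂₂ = 0.80687, so the observed difference is 0.17291.
SE = √(0.000044530 + 0.000668810) = √0.000713340 = 0.026708.
z* = 2.326 at the 98% level. Margin = 2.326·0.026708 = 0.06212.
So the interval runs from 0.1108 to 0.2350.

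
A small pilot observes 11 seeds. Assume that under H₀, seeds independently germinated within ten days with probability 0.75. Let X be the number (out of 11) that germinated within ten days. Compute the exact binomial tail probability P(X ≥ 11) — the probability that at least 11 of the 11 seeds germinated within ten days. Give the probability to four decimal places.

P = 0.0422

X is binomial with n = 11 and p = 0.75.
P(X ≥ 11) = C(11,11)·0.75^11·0.25^0.
= 0.042235 = 0.0422.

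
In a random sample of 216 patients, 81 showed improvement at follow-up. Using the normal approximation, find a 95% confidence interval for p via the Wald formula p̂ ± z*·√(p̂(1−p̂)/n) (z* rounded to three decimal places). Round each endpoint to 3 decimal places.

The sample proportion is 81/216 = 0.37500.
Standard error of p̂: √(0.234375/216) = √0.001085069 = 0.032940.
z* = 1.960 at the 95% level.
Margin of error: 1.960 × 0.032940 = 0.06456.
Interval: 0.37500 ± 0.06456 → (0.310, 0.440).

(0.310, 0.440)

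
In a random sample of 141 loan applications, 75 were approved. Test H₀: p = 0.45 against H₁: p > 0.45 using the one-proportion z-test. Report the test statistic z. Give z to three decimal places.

z = 1.955

The sample proportion is 75/141 = 0.53191.
Null standard error: √(0.45·0.55/141) = √0.001755319 = 0.041897.
z = (p̂ − p₀)/SE = (0.53191 − 0.45)/0.041897 = 1.955.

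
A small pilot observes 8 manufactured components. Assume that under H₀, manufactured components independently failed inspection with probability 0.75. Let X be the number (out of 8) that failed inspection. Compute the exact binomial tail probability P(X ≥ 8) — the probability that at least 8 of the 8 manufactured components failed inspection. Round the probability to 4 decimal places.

P = 0.1001

X ~ Binomial(n=8, p=0.75).
P(X ≥ 8) = C(8,8)·0.75^8·0.25^0.
= 0.100113 = 0.1001.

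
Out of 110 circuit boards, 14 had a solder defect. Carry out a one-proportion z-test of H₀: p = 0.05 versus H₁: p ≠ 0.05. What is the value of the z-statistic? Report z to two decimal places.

z = 3.72

Sample proportion p̂ = 14/110 = 0.12727.
SE₀ = √(0.05·0.95/110) = 0.020780.
z = (0.12727 − 0.05)/0.020780 = 0.07727/0.020780 = 3.72.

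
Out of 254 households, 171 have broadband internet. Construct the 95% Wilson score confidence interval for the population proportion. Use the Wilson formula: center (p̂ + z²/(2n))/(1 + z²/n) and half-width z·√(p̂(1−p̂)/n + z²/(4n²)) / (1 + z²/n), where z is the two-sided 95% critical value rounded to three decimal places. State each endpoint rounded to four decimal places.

p̂ = 171/254 = 0.67323; z = 1.960, so z² = 3.841600.
Denominator 1 + z²/n = 1 + 3.841600/254 = 1.015124.
Center = (0.67323 + 0.007562)/1.015124 = 0.67065.
Radicand: p̂(1−p̂)/n + z²/(4n²) = 0.000866110 + 0.000014886 = 0.000880996.
Half-width = z·√(radicand)/denom = 1.960·0.029682/1.015124 = 0.05731.
CI: 0.67065 ± 0.05731 = (0.6133, 0.7280).

(0.6133, 0.7280)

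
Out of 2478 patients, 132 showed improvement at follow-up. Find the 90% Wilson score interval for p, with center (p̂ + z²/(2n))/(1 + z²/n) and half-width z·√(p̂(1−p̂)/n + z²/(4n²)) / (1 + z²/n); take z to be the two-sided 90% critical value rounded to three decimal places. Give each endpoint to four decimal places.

(0.0463, 0.0612)

Here p̂ = 132/2478 = 0.05327 and z = 1.645 (z² = 2.706025).
1 + z²/n = 1.001092.
Adjusted center: (0.05327 + z²/(2n))/1.001092 = 0.05376.
Radicand: p̂(1−p̂)/n + z²/(4n²) = 0.000020352 + 0.000000110 = 0.000020462.
Half-width = z·√(radicand)/denom = 1.645·0.004523/1.001092 = 0.00743.
So the interval runs from 0.0463 to 0.0612.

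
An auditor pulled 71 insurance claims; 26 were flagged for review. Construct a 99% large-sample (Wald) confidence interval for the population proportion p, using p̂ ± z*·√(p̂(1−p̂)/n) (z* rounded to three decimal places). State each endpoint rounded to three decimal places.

The sample proportion is 26/71 = 0.36620.
Standard error of p̂: √(0.232097/71) = √0.003268969 = 0.057175.
The 99% critical value is z* = 2.576.
Margin = 2.576·0.057175 = 0.14728.
Interval: 0.36620 ± 0.14728 → (0.219, 0.513).

(0.219, 0.513)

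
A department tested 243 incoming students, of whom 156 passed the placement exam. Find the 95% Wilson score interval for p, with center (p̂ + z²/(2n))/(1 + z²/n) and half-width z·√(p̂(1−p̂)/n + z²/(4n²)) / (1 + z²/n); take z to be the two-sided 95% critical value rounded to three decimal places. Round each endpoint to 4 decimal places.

Here p̂ = 156/243 = 0.64198 and z = 1.960 (z² = 3.841600).
1 + z²/n = 1.015809.
Adjusted center: (0.64198 + z²/(2n))/1.015809 = 0.63977.
Radicand: p̂(1−p̂)/n + z²/(4n²) = 0.000945856 + 0.000016264 = 0.000962120.
Half-width = 1.960·√0.000962120/1.015809 = 0.05985.
Interval: 0.63977 ± 0.05985 → (0.5799, 0.6996).

(0.5799, 0.6996)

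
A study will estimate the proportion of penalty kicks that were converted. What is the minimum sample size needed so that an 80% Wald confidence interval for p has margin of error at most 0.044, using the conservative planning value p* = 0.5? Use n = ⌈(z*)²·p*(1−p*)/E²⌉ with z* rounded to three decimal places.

n = 213

For 80% confidence, z* = 1.282.
p*(1−p*) = 0.50·0.50 = 0.2500.
Required n before rounding: 1.643524 × 0.2500 / 0.044² = 212.232.
⌈212.232⌉ = 213.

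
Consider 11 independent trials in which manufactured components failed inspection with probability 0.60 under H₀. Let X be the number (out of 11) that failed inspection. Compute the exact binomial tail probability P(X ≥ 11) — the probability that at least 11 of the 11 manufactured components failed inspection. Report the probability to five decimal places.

P = 0.00363

X is binomial with n = 11 and p = 0.60.
P(X ≥ 11) = C(11,11)·0.60^11·0.40^0.
= 0.003628 = 0.00363.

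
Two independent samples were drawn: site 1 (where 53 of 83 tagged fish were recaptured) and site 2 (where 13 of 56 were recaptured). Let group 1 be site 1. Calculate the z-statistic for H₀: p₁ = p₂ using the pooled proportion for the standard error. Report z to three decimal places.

Sample proportions: p̂₁ = 53/83 = 0.63855 and p̂₂ = 13/56 = 0.23214.
Pooled p̂ = (53+13)/(83+56) = 66/139 = 0.47482.
Pooled SE = √[0.2493660·0.02990534] ≈ 0.086356.
z = (p̂₁ − p̂₂)/SE = (0.63855 − 0.23214)/0.086356 = 0.40641/0.086356 = 4.706.

z = 4.706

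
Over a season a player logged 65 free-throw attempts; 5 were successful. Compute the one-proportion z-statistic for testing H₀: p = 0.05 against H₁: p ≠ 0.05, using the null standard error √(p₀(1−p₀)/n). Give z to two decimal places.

z = 1.00

The sample proportion is 5/65 = 0.07692.
SE₀ = √(0.05·0.95/65) = 0.027033.
Test statistic: z = 0.02692/0.027033 = 1.00.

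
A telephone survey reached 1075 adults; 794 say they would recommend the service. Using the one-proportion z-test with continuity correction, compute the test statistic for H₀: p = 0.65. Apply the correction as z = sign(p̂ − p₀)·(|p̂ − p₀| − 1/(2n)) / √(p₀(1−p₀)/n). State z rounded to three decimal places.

Sample proportion p̂ = 794/1075 = 0.73860. p̂ − p₀ = 0.088605.
1/(2n) = 0.000465.
Corrected numerator: |0.088605| − 0.000465 = 0.088140.
SE₀ = √(0.65·0.35/1075) = 0.014547.
z = +0.088140/0.014547 = 6.059.

z = 6.059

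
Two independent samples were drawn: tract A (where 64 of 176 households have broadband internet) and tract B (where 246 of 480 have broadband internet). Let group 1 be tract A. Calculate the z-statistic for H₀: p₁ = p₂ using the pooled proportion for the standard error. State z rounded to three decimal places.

z = -3.384

p̂₁ = 64/176 = 0.36364, p̂₂ = 246/480 = 0.51250.
Pooled p̂ = (64+246)/(176+480) = 310/656 = 0.47256.
Pooled SE = √[0.2492471·0.00776515] ≈ 0.043994.
z = (p̂₁ − p̂₂)/SE = (0.36364 − 0.51250)/0.043994 = -0.14886/0.043994 = -3.384.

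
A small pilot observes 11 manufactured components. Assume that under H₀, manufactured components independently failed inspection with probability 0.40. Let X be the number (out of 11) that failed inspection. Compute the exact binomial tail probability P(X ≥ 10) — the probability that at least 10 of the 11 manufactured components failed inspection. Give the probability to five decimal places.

P = 0.00073

X ~ Binomial(n=11, p=0.40).
P(X ≥ 10) = C(11,10)·0.40^10·0.60^1 + C(11,11)·0.40^11·0.60^0.
= 0.000692 + 0.000042 = 0.00073.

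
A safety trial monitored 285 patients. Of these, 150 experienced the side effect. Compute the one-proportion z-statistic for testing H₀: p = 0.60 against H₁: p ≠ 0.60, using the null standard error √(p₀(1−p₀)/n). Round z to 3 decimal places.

z = -2.539

p̂ = 150/285 = 0.52632.
SE₀ = √(0.60·0.40/285) = 0.029019.
z = (p̂ − p₀)/SE = (0.52632 − 0.60)/0.029019 = -2.539.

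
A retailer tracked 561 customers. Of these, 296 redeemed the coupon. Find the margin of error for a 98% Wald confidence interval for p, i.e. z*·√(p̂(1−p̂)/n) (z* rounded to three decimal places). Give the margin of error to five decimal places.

Sample proportion p̂ = 296/561 = 0.52763.
Standard error of p̂: √(0.249237/561) = √0.000444272 = 0.021078.
The 98% critical value is z* = 2.326.
ME = 2.326·0.021078 = 0.04903.

ME = 0.04903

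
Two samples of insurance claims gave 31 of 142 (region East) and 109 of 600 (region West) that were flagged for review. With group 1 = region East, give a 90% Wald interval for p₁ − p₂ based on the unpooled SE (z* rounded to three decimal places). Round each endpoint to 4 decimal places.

(-0.0260, 0.0993)

p̂₁ = 31/142 = 0.21831, p̂₂ = 109/600 = 0.18167; p̂₁ − p̂₂ = 0.03664.
Unpooled SE = √(p̂₁(1−p̂₁)/n₁ + p̂₂(1−p̂₂)/n₂) = √(0.001201765 + 0.000247773) = 0.038073.
z* = 1.645 at the 90% level. Margin of error = 0.06263.
Interval: 0.03664 ± 0.06263 → (-0.0260, 0.0993).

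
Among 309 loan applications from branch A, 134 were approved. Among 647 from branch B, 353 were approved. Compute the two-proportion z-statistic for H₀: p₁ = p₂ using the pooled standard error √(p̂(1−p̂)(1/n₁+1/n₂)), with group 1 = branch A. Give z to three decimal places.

z = -3.238

p̂₁ = 134/309 = 0.43366, p̂₂ = 353/647 = 0.54560.
Pooling: p̂ = 487/956 = 0.50941.
SE = √[p̂(1−p̂)(1/n₁+1/n₂)] = √[0.50941·0.49059·(1/309+1/647)] ≈ 0.034569.
z = -0.11194/0.034569 = -3.238.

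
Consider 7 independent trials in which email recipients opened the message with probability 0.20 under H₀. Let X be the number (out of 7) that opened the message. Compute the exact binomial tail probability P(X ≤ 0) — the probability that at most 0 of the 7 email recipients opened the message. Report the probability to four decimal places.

X ~ Binomial(n=7, p=0.20).
P(X ≤ 0) = C(7,0)·0.20^0·0.80^7.
= 0.209715 = 0.2097.

P = 0.2097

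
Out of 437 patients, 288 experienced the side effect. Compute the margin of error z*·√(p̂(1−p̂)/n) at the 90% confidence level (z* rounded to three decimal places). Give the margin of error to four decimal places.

The sample proportion is 288/437 = 0.65904.
Standard error of p̂: √(0.224707/437) = √0.000514203 = 0.022676.
For 90% confidence, z* = 1.645.
So ME = 0.0373.

ME = 0.0373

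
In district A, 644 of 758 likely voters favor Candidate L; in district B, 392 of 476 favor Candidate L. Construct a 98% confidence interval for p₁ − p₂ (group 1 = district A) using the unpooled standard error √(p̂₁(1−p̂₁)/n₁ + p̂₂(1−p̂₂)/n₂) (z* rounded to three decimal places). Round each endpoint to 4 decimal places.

p̂₁ = 644/758 = 0.84960, p̂₂ = 392/476 = 0.82353; p̂₁ − p̂₂ = 0.02607.
Unpooled SE = √(p̂₁(1−p̂₁)/n₁ + p̂₂(1−p̂₂)/n₂) = √(0.000168571 + 0.000305312) = 0.021769.
z* = 2.326 at the 98% level. Margin = 2.326·0.021769 = 0.05063.
So the interval runs from -0.0246 to 0.0767.

(-0.0246, 0.0767)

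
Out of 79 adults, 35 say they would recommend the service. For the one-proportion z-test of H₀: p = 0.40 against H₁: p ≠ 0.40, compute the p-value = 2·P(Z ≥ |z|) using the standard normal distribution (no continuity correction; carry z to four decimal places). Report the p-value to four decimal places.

p-value = 0.4349

With x = 35 successes in n = 79, p̂ = 0.44304.
Null standard error: √(0.40·0.60/79) = √0.003037975 = 0.055118.
z = (p̂ − p₀)/SE = (35/79 − 0.40)/0.055118 ≈ 0.7808.
From the standard normal, 2·P(Z ≥ |z|) = 0.4349.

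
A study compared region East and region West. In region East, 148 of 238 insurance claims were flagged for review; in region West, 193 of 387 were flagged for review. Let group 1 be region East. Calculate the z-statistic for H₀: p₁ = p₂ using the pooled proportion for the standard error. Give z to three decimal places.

z = 3.002

Sample proportions: p̂₁ = 148/238 = 0.62185 and p̂₂ = 193/387 = 0.49871.
Pooled p̂ = (148+193)/(238+387) = 341/625 = 0.54560.
Pooled SE = √[0.2479206·0.00678566] ≈ 0.041016.
z = 0.12314/0.041016 = 3.002.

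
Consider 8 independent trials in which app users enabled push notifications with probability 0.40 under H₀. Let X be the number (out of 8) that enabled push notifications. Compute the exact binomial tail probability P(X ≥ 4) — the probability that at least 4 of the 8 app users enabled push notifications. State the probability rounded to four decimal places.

P = 0.4059

X ~ Binomial(n=8, p=0.40).
P(X ≥ 4) = Σ_{j=4}^{8} C(8,j)·0.40^j·0.60^{8−j}.
= 0.232243 + 0.123863 + 0.041288 + 0.007864 + 0.000655 = 0.4059.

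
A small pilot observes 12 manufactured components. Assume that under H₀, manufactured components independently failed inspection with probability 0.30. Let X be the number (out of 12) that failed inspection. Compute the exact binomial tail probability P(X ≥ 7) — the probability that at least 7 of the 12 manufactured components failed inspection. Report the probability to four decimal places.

P = 0.0386

X ~ Binomial(n=12, p=0.30).
P(X ≥ 7) = Σ_{j=7}^{12} C(12,j)·0.30^j·0.70^{12−j}.
= 0.029111 + 0.007798 + 0.001485 + 0.000191 + 0.000015 + 0.000001 = 0.0386.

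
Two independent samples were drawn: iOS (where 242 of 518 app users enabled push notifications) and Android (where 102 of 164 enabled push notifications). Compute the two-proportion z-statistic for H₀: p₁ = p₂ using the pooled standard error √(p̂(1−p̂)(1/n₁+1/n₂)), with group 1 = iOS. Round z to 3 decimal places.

z = -3.455

Sample proportions: p̂₁ = 242/518 = 0.46718 and p̂₂ = 102/164 = 0.62195.
Pooled p̂ = (242+102)/(518+164) = 344/682 = 0.50440.
Pooled SE = √[0.2499807·0.00802806] ≈ 0.044798.
z = (p̂₁ − p̂₂)/SE = (0.46718 − 0.62195)/0.044798 = -0.15477/0.044798 = -3.455.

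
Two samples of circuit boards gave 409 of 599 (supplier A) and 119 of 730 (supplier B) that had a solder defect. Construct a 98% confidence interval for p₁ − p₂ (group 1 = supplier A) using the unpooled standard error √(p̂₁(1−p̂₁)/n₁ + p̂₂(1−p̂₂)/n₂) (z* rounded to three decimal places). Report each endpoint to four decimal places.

p̂₁ = 409/599 = 0.68280, p̂₂ = 119/730 = 0.16301; p̂₁ − p̂₂ = 0.51979.
SE = √(0.000361573 + 0.000186904) = √0.000548477 = 0.023420.
For 98% confidence, z* = 2.326. Margin of error = 0.05447.
So the interval runs from 0.4653 to 0.5743.

(0.4653, 0.5743)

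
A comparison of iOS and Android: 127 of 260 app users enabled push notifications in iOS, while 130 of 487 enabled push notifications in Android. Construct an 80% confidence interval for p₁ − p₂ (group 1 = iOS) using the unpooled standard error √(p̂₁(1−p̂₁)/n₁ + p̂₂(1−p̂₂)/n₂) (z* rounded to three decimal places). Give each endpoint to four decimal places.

(0.1742, 0.2688)

p̂₁ = 127/260 = 0.48846, p̂₂ = 130/487 = 0.26694; p̂₁ − p̂₂ = 0.22152.
SE = √(0.000961026 + 0.000401814) = √0.001362840 = 0.036917.
The 80% critical value is z* = 1.282. Margin of error = 0.04733.
CI: 0.22152 ± 0.04733 = (0.1742, 0.2688).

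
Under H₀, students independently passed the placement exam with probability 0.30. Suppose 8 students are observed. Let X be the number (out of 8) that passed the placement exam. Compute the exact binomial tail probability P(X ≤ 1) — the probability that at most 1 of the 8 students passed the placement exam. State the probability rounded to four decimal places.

P = 0.2553

X is binomial with n = 8 and p = 0.30.
P(X ≤ 1) = C(8,0)·0.30^0·0.70^8 + C(8,1)·0.30^1·0.70^7.
= 0.057648 + 0.197650 = 0.2553.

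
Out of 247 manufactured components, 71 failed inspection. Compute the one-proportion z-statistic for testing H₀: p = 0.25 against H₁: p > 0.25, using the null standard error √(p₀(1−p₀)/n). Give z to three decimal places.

p̂ = 71/247 = 0.28745.
Null standard error: √(0.25·0.75/247) = √0.000759109 = 0.027552.
z = (p̂ − p₀)/SE = (0.28745 − 0.25)/0.027552 = 1.359.

z = 1.359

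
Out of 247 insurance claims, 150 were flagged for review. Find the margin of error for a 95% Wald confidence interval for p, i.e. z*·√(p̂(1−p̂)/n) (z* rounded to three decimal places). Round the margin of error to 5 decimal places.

p̂ = 150/247 = 0.60729.
Standard error of p̂: √(0.238489/247) = √0.000965544 = 0.031073.
The 95% critical value is z* = 1.960.
So ME = 0.06090.

ME = 0.06090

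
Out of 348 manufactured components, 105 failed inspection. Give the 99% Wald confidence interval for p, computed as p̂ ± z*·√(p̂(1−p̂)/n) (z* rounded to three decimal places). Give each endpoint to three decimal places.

(0.238, 0.365)

Sample proportion p̂ = 105/348 = 0.30172.
SE = √(p̂(1−p̂)/n) = √(0.210687/348) = 0.024605.
z* = 2.576 at the 99% level.
Margin = 2.576·0.024605 = 0.06338.
So the interval runs from 0.238 to 0.365.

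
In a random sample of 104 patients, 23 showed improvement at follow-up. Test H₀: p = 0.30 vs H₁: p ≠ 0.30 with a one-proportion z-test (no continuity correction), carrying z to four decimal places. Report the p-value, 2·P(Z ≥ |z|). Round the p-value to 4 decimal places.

p-value = 0.0793

p̂ = 23/104 = 0.22115.
Under H₀, SE = √(p₀(1−p₀)/n) = √(0.30·0.70/104) = √0.002019231 = 0.044936.
Test statistic (full precision, shown to 4 dp): z = (23/104 − 0.30)/SE₀ ≈ -1.7546.
From the standard normal, 2·P(Z ≥ |z|) = 0.0793.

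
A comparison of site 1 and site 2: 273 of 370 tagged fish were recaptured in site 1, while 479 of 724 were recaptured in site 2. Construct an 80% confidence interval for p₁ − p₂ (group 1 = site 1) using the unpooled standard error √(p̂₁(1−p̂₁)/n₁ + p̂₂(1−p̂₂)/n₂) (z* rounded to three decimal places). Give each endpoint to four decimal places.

p̂₁ = 273/370 = 0.73784, p̂₂ = 479/724 = 0.66160; p̂₁ − p̂₂ = 0.07624.
SE = √(0.000522792 + 0.000309233) = √0.000832025 = 0.028845.
For 80% confidence, z* = 1.282. Margin of error = 0.03698.
CI: 0.07624 ± 0.03698 = (0.0393, 0.1132).

(0.0393, 0.1132)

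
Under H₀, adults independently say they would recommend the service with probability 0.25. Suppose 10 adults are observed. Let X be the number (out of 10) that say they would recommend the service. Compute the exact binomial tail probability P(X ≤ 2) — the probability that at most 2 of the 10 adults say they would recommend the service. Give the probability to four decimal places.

X ~ Binomial(n=10, p=0.25).
P(X ≤ 2) = C(10,0)·0.25^0·0.75^10 + C(10,1)·0.25^1·0.75^9 + C(10,2)·0.25^2·0.75^8.
= 0.056314 + 0.187712 + 0.281568 = 0.5256.

P = 0.5256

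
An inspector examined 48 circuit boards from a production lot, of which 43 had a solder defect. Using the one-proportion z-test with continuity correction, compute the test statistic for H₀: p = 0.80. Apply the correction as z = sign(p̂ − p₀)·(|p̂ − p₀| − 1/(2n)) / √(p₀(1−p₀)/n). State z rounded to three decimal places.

z = 1.479

p̂ = 43/48 = 0.89583. p̂ − p₀ = 0.095833.
Continuity correction 1/(2n) = 1/96 = 0.010417.
Corrected numerator: |0.095833| − 0.010417 = 0.085416.
SE₀ = √(0.80·0.20/48) = 0.057735.
z = (+)0.085416/0.057735 = 1.479.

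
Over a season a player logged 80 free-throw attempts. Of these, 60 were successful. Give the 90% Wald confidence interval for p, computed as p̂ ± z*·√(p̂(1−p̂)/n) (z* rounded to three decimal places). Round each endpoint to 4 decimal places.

With x = 60 successes in n = 80, p̂ = 0.75000.
SE = √(p̂(1−p̂)/n) = √(0.187500/80) = 0.048412.
z* = 1.645 at the 90% level.
Margin of error: 1.645 × 0.048412 = 0.07964.
CI: 0.75000 ± 0.07964 = (0.6704, 0.8296).

(0.6704, 0.8296)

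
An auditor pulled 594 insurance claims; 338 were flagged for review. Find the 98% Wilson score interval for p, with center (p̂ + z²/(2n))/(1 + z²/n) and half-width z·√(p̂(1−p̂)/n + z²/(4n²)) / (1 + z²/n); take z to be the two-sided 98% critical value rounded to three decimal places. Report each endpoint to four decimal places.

(0.5213, 0.6155)

Here p̂ = 338/594 = 0.56902 and z = 2.326 (z² = 5.410276).
1 + z²/n = 1.009108.
Adjusted center: (0.56902 + z²/(2n))/1.009108 = 0.56840.
Radicand: p̂(1−p̂)/n + z²/(4n²) = 0.000412855 + 0.000003833 = 0.000416688.
Half-width = z·√(radicand)/denom = 2.326·0.020413/1.009108 = 0.04705.
CI: 0.56840 ± 0.04705 = (0.5213, 0.6155).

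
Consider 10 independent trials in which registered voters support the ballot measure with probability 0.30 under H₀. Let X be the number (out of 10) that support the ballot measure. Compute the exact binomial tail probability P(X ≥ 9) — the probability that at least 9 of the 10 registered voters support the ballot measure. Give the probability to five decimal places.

X ~ Binomial(n=10, p=0.30).
P(X ≥ 9) = C(10,9)·0.30^9·0.70^1 + C(10,10)·0.30^10·0.70^0.
= 0.000138 + 0.000006 = 0.00014.

P = 0.00014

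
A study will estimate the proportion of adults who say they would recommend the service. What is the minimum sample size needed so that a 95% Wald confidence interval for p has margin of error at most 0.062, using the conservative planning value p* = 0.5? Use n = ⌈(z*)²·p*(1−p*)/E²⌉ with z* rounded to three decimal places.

n = 250

z* = 1.960 at the 95% level.
p*(1−p*) = 0.2500.
(z*)²·p*(1−p*)/E² = 3.841600·0.2500/0.003844 = 249.844.
⌈249.844⌉ = 250.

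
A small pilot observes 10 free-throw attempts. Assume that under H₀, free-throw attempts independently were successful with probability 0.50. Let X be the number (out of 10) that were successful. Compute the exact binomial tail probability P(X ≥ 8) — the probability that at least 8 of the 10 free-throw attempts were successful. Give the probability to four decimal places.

P = 0.0547

X ~ Binomial(n=10, p=0.50).
P(X ≥ 8) = C(10,8)·0.50^8·0.50^2 + C(10,9)·0.50^9·0.50^1 + C(10,10)·0.50^10·0.50^0.
= 0.043945 + 0.009766 + 0.000977 = 0.0547.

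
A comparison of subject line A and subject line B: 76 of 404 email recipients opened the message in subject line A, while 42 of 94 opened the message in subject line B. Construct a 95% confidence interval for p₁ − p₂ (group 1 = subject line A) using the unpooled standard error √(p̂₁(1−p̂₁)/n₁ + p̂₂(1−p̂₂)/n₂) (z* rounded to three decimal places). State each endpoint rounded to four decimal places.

p̂₁ = 76/404 = 0.18812, p̂₂ = 42/94 = 0.44681; p̂₁ − p̂₂ = -0.25869.
SE = √(0.000378045 + 0.002629475) = √0.003007520 = 0.054841.
The 95% critical value is z* = 1.960. Margin of error = 0.10749.
Interval: -0.25869 ± 0.10749 → (-0.3662, -0.1512).

(-0.3662, -0.1512)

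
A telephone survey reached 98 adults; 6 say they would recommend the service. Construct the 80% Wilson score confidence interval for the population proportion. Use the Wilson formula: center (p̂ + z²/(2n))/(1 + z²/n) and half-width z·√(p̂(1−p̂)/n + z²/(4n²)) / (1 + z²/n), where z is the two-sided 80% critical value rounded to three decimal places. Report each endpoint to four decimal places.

p̂ = 6/98 = 0.06122; z = 1.282, so z² = 1.643524.
Denominator 1 + z²/n = 1 + 1.643524/98 = 1.016771.
Adjusted center: (0.06122 + z²/(2n))/1.016771 = 0.06846.
Radicand: p̂(1−p̂)/n + z²/(4n²) = 0.000586490 + 0.000042782 = 0.000629272.
Half-width = 1.282·√0.000629272/1.016771 = 0.03163.
Interval: 0.06846 ± 0.03163 → (0.0368, 0.1001).

(0.0368, 0.1001)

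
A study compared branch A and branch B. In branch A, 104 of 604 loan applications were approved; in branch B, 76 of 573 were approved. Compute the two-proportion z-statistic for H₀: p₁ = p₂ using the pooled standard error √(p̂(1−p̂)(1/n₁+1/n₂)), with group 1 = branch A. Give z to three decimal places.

Sample proportions: p̂₁ = 104/604 = 0.17219 and p̂₂ = 76/573 = 0.13264.
Pooling: p̂ = 180/1177 = 0.15293.
Pooled SE = √[0.1295432·0.00340083] ≈ 0.020989.
z = (p̂₁ − p̂₂)/SE = (0.17219 − 0.13264)/0.020989 = 0.03955/0.020989 = 1.884.

z = 1.884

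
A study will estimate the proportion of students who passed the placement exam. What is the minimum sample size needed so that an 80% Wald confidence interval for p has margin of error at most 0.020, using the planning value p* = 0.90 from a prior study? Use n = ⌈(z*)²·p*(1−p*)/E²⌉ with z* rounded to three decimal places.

n = 370

The 80% critical value is z* = 1.282.
p*(1−p*) = 0.0900.
Required n before rounding: 1.643524 × 0.0900 / 0.020² = 369.793.
⌈369.793⌉ = 370.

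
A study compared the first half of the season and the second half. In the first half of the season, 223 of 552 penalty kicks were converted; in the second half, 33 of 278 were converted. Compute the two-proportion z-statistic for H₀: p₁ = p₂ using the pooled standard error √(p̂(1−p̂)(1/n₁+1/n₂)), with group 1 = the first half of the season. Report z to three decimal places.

Sample proportions: p̂₁ = 223/552 = 0.40399 and p̂₂ = 33/278 = 0.11871.
Pooling: p̂ = 256/830 = 0.30843.
Pooled SE = √[0.2133024·0.00540872] ≈ 0.033966.
z = (p̂₁ − p̂₂)/SE = (0.40399 − 0.11871)/0.033966 = 0.28528/0.033966 = 8.399.

z = 8.399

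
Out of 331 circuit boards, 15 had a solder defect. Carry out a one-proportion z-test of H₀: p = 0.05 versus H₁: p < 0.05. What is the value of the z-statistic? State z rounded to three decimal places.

With x = 15 successes in n = 331, p̂ = 0.04532.
Under H₀, SE = √(p₀(1−p₀)/n) = √(0.05·0.95/331) = √0.000143505 = 0.011979.
Test statistic: z = -0.00468/0.011979 = -0.391.

z = -0.391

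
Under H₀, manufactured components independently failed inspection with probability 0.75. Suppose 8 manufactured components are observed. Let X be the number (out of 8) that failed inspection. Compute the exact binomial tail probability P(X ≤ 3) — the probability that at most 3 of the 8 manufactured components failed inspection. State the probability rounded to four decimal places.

X ~ Binomial(n=8, p=0.75).
P(X ≤ 3) = C(8,0)·0.75^0·0.25^8 + C(8,1)·0.75^1·0.25^7 + C(8,2)·0.75^2·0.25^6 + C(8,3)·0.75^3·0.25^5.
= 0.000015 + 0.000366 + 0.003845 + 0.023071 = 0.0273.

P = 0.0273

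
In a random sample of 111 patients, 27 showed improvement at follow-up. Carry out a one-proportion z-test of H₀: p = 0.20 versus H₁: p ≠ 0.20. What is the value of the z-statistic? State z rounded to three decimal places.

p̂ = 27/111 = 0.24324.
Null standard error: √(0.20·0.80/111) = √0.001441441 = 0.037966.
z = (p̂ − p₀)/SE = (0.24324 − 0.20)/0.037966 = 1.139.

z = 1.139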